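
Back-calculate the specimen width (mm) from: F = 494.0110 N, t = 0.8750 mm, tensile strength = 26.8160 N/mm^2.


Formula: w = F / (TS * t)
Substituting: w = 494.0110 / (26.8160 * 0.8750)
Result: 21.0540 mm


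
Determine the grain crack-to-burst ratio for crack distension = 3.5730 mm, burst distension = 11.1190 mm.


Formula: Ratio = crack / burst
Substituting: Ratio = 3.5730 / 11.1190
Result: 0.3213


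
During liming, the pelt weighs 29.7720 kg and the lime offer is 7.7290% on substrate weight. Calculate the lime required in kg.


Formula: Lime = substrate * pct / 100
Substituting: Lime = 29.7720 * 7.7290 / 100
Result: 2.3011 kg


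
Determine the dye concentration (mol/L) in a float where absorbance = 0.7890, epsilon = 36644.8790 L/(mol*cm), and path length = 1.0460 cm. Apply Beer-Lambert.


Formula: c = A / (epsilon * l)
Substituting: c = 0.7890 / (36644.8790 * 1.0460)
Result: 2.0584e-05 mol/L


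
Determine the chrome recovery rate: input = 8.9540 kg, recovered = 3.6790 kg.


Formula: Recovery = recovered / input * 100
Substituting: Recovery = 3.6790 / 8.9540 * 100
Result: 41.0878 %


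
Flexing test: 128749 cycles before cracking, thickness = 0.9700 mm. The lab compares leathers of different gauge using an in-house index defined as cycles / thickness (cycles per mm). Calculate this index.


Formula: Index = cycles / thickness
Substituting: Index = 128749 / 0.9700
Result: 132730.9278 cycles/mm


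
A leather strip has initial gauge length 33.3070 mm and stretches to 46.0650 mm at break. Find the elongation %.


Formula: Elongation = (Lf - L0) / L0 * 100
Substituting: Elongation = (46.0650 - 33.3070) / 33.3070 * 100
Result: 38.3043 %


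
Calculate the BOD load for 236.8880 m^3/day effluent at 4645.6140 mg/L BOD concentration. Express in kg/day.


Formula: BOD_load = volume * conc / 1000
Substituting: BOD_load = 236.8880 * 4645.6140 / 1000
Result: 1100.4902 kg/day


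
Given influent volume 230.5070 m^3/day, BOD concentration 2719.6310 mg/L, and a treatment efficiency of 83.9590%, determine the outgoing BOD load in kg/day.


Load_in = volume * conc / 1000 = 230.5070 * 2719.6310 / 1000 = 626.8940 kg/day
Removed = Load_in * eff / 100 = 626.8940 * 83.9590 / 100 = 526.3339 kg/day
Load_out = Load_in - Removed = 626.8940 - 526.3339 = 100.5601 kg/day


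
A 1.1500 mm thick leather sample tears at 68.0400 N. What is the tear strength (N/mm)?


Formula: Tear strength = force / thickness
Substituting: Tear strength = 68.0400 / 1.1500
Result: 59.1652 N/mm


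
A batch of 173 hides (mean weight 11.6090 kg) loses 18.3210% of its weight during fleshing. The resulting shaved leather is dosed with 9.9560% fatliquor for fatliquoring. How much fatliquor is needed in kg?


Total_raw = N * avg_wt = 173 * 11.6090 = 2008.3570 kg
Substrate = Total_raw * (1 - loss/100) = 2008.3570 * (1 - 18.3210/100) = 1640.4059 kg
Fat = Substrate * pct / 100 = 1640.4059 * 9.9560 / 100 = 163.3188 kg


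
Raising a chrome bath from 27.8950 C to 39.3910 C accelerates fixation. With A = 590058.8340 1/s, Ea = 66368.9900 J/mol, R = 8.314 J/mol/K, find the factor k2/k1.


T1 = 27.8950 + 273.15 = 301.0450 K; T2 = 39.3910 + 273.15 = 312.5410 K
k1 = A * exp(-Ea/(R*T1)) = 590058.8340 * exp(-66368.9900/(8.314*301.0450)) = 1.7977e-06 1/s
k2 = A * exp(-Ea/(R*T2)) = 590058.8340 * exp(-66368.9900/(8.314*312.5410)) = 4.7678e-06 1/s
k2/k1 = 4.7678e-06 / 1.7977e-06 = 2.6521


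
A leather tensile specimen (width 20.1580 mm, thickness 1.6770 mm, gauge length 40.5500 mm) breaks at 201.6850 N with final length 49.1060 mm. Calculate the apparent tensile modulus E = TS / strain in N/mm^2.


TS = F / (w * t) = 201.6850 / (20.1580 * 1.6770) = 5.9661 N/mm^2
strain = (Lf - L0) / L0 = (49.1060 - 40.5500) / 40.5500 = 0.2110
E = TS / strain = 5.9661 / 0.2110 = 28.2757 N/mm^2


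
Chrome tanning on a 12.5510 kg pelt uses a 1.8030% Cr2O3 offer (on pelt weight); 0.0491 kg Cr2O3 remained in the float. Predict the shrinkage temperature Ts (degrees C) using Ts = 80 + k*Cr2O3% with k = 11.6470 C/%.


Offered = pelt * offer_pct / 100 = 12.5510 * 1.8030 / 100 = 0.2263 kg
Uptake = offered - residual = 0.2263 - 0.0491 = 0.1772 kg
Cr2O3% on pelt = uptake / pelt * 100 = 0.1772 / 12.5510 * 100 = 1.4118 %
Ts = 80 + k * Cr2O3% = 80 + 11.6470 * 1.4118 = 96.4432 C


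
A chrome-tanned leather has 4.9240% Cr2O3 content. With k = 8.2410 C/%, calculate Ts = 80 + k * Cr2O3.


Formula: Ts = 80 + k * Cr2O3
Substituting: Ts = 80 + 8.2410 * 4.9240
Result: 120.5787 C


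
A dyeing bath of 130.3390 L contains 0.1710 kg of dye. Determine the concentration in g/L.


Formula: Conc = dye_mass(kg) / volume(L) * 1000
Substituting: Conc = 0.1710 / 130.3390 * 1000
Result: 1.3120 g/L


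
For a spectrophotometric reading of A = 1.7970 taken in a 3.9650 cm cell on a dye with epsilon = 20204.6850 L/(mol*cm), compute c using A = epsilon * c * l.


Formula: c = A / (epsilon * l)
Substituting: c = 1.7970 / (20204.6850 * 3.9650)
Result: 2.2431e-05 mol/L


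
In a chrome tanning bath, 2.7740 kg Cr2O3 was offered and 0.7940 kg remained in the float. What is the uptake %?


Formula: Uptake = (offered - residual) / offered * 100
Substituting: Uptake = (2.7740 - 0.7940) / 2.7740 * 100
Result: 71.3771 %


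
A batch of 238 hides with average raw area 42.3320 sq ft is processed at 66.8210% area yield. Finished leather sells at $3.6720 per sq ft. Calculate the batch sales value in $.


Raw_total = N * avg_area = 238 * 42.3320 = 10075.0160 sq ft
Finished = Raw_total * yield / 100 = 10075.0160 * 66.8210 / 100 = 6732.2264 sq ft
Value = Finished * price = 6732.2264 * 3.6720 = 24720.7355 $


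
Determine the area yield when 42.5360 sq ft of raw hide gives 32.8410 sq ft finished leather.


Formula: Yield = finished / raw * 100
Substituting: Yield = 32.8410 / 42.5360 * 100
Result: 77.2075 %


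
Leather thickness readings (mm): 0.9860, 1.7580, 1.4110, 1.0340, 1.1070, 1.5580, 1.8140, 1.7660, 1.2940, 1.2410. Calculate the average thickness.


Formula: Average = sum / n
Substituting: Average = 13.9690 / 10
Result: 1.3969 mm


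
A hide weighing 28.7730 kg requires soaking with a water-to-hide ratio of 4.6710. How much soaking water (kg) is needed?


Formula: Water = hide_weight * ratio
Substituting: Water = 28.7730 * 4.6710
Result: 134.3987 kg


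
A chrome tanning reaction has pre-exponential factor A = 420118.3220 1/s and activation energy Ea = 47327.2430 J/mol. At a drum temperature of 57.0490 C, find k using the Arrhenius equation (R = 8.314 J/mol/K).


T_K = T_C + 273.15 = 57.0490 + 273.15 = 330.1990 K
exponent = -Ea / (R * T_K) = -47327.2430 / (8.314 * 330.1990) = -17.2395
k = A * exp(exponent) = 420118.3220 * exp(-17.2395) = 0.013688 1/s


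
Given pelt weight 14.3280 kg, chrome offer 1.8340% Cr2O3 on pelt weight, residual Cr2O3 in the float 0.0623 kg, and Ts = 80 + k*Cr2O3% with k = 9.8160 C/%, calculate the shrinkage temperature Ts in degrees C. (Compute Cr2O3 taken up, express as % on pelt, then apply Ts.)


Offered = pelt * offer_pct / 100 = 14.3280 * 1.8340 / 100 = 0.2628 kg
Uptake = offered - residual = 0.2628 - 0.0623 = 0.2005 kg
Cr2O3% on pelt = uptake / pelt * 100 = 0.2005 / 14.3280 * 100 = 1.3992 %
Ts = 80 + k * Cr2O3% = 80 + 9.8160 * 1.3992 = 93.7344 C


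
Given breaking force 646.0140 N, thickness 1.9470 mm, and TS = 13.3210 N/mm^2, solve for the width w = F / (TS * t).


Formula: w = F / (TS * t)
Substituting: w = 646.0140 / (13.3210 * 1.9470)
Result: 24.9080 mm


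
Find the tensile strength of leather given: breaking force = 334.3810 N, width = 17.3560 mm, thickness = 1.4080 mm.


Formula: TS = force / (width * thickness)
Substituting: TS = 334.3810 / (17.3560 * 1.4080)
Result: 13.6833 N/mm^2


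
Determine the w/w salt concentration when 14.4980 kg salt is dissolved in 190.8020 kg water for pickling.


Formula: Conc = salt / (water + salt) * 100
Substituting: Conc = 14.4980 / (190.8020 + 14.4980) * 100
Result: 7.0619 %


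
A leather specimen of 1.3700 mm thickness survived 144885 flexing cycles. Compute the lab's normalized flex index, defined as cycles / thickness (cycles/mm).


Formula: Index = cycles / thickness
Substituting: Index = 144885 / 1.3700
Result: 105755.4745 cycles/mm


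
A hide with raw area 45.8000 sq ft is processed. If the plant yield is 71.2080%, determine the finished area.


Formula: finished = raw * yield / 100
Substituting: finished = 45.8000 * 71.2080 / 100
Result: 32.6133 sq ft


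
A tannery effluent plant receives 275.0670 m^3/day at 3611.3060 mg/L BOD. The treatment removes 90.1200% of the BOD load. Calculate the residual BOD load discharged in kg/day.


Load_in = volume * conc / 1000 = 275.0670 * 3611.3060 / 1000 = 993.3511 kg/day
Removed = Load_in * eff / 100 = 993.3511 * 90.1200 / 100 = 895.2080 kg/day
Load_out = Load_in - Removed = 993.3511 - 895.2080 = 98.1431 kg/day


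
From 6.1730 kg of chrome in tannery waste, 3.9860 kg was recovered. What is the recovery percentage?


Formula: Recovery = recovered / input * 100
Substituting: Recovery = 3.9860 / 6.1730 * 100
Result: 64.5715 %


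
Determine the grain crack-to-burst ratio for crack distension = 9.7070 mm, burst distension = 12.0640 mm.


Formula: Ratio = crack / burst
Substituting: Ratio = 9.7070 / 12.0640
Result: 0.8046


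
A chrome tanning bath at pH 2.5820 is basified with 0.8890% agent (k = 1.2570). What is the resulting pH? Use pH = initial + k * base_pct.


Formula: pH_final = pH_initial + k * base_pct
Substituting: pH_final = 2.5820 + 1.2570 * 0.8890
Result: 3.6995


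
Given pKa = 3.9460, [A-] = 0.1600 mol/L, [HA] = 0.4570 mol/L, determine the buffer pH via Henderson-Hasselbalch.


ratio = [A-] / [HA] = 0.1600 / 0.4570 = 0.3501
log10(ratio) = -0.4558
pH = pKa + log10(ratio) = 3.9460 - 0.4558 = 3.4902


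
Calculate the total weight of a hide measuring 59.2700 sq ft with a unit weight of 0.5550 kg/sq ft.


Formula: Weight = area * weight_per_sqft
Substituting: Weight = 59.2700 * 0.5550
Result: 32.8949 kg


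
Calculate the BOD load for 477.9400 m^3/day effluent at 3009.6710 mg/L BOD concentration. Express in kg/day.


Formula: BOD_load = volume * conc / 1000
Substituting: BOD_load = 477.9400 * 3009.6710 / 1000
Result: 1438.4422 kg/day


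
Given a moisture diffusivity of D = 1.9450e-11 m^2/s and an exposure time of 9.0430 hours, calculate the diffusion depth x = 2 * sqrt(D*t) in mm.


t = 9.0430 hr * 3600 = 32554.8000 s
D * t = 1.9450e-11 * 32554.8000 = 6.3319e-07
x = 2 * sqrt(D*t) = 2 * sqrt(6.3319e-07) = 0.00159147 m = 1.5915 mm


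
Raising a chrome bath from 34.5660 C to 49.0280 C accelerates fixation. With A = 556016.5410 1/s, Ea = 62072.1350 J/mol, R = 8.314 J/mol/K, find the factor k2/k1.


T1 = 34.5660 + 273.15 = 307.7160 K; T2 = 49.0280 + 273.15 = 322.1780 K
k1 = A * exp(-Ea/(R*T1)) = 556016.5410 * exp(-62072.1350/(8.314*307.7160)) = 1.6143e-05 1/s
k2 = A * exp(-Ea/(R*T2)) = 556016.5410 * exp(-62072.1350/(8.314*322.1780)) = 4.7972e-05 1/s
k2/k1 = 4.7972e-05 / 1.6143e-05 = 2.9716


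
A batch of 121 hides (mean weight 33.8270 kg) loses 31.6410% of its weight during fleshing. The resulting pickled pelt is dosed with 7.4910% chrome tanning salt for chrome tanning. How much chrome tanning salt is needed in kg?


Total_raw = N * avg_wt = 121 * 33.8270 = 4093.0670 kg
Substrate = Total_raw * (1 - loss/100) = 4093.0670 * (1 - 31.6410/100) = 2797.9797 kg
Chrome = Substrate * pct / 100 = 2797.9797 * 7.4910 / 100 = 209.5967 kg


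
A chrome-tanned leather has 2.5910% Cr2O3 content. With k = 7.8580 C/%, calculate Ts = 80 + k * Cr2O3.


Formula: Ts = 80 + k * Cr2O3
Substituting: Ts = 80 + 7.8580 * 2.5910
Result: 100.3601 C


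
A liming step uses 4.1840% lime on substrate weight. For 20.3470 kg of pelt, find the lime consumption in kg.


Formula: Lime = substrate * pct / 100
Substituting: Lime = 20.3470 * 4.1840 / 100
Result: 0.8513 kg


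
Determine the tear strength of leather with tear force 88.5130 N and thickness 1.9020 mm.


Formula: Tear strength = force / thickness
Substituting: Tear strength = 88.5130 / 1.9020
Result: 46.5368 N/mm


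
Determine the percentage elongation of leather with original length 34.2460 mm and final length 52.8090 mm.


Formula: Elongation = (Lf - L0) / L0 * 100
Substituting: Elongation = (52.8090 - 34.2460) / 34.2460 * 100
Result: 54.2049 %


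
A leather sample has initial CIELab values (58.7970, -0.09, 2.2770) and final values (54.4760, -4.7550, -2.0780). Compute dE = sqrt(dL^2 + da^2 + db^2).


dL = -4.3210, da = -4.6650, db = -4.3550
dE = sqrt((-4.3210)^2 + (-4.6650)^2 + (-4.3550)^2) = 7.7071


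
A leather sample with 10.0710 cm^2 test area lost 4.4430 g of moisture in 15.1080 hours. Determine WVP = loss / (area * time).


Formula: WVP = loss / (area * time)
Substituting: WVP = 4.4430 / (10.0710 * 15.1080)
Result: 0.0292009 g/(cm^2*hr)


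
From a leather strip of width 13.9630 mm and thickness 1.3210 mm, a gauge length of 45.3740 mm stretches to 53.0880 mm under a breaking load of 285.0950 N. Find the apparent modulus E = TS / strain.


TS = F / (w * t) = 285.0950 / (13.9630 * 1.3210) = 15.4564 N/mm^2
strain = (Lf - L0) / L0 = (53.0880 - 45.3740) / 45.3740 = 0.1700
E = TS / strain = 15.4564 / 0.1700 = 90.9150 N/mm^2


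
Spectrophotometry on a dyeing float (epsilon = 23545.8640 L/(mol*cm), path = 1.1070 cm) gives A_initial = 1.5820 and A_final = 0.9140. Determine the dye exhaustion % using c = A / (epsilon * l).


c_initial = A_i / (epsilon * l) = 1.5820 / (23545.8640 * 1.1070) = 6.0694e-05 mol/L
c_final = A_f / (epsilon * l) = 0.9140 / (23545.8640 * 1.1070) = 3.5066e-05 mol/L
Exhaustion = (c_initial - c_final) / c_initial * 100 = (6.0694e-05 - 3.5066e-05) / 6.0694e-05 * 100 = 42.2250 %


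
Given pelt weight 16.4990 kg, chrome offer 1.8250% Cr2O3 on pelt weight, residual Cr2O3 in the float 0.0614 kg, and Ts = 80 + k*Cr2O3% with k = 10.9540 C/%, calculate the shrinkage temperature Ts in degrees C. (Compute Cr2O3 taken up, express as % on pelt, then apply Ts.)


Offered = pelt * offer_pct / 100 = 16.4990 * 1.8250 / 100 = 0.3011 kg
Uptake = offered - residual = 0.3011 - 0.0614 = 0.2397 kg
Cr2O3% on pelt = uptake / pelt * 100 = 0.2397 / 16.4990 * 100 = 1.4529 %
Ts = 80 + k * Cr2O3% = 80 + 10.9540 * 1.4529 = 95.9146 C


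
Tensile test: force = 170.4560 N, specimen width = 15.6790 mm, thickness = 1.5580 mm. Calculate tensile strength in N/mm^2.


Formula: TS = force / (width * thickness)
Substituting: TS = 170.4560 / (15.6790 * 1.5580)
Result: 6.9779 N/mm^2


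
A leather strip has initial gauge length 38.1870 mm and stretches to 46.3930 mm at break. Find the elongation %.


Formula: Elongation = (Lf - L0) / L0 * 100
Substituting: Elongation = (46.3930 - 38.1870) / 38.1870 * 100
Result: 21.4890 %


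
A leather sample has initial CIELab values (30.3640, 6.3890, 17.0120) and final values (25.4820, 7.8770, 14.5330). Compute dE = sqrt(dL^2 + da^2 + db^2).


dL = -4.8820, da = 1.4880, db = -2.4790
dE = sqrt((-4.8820)^2 + 1.4880^2 + (-2.4790)^2) = 5.6739


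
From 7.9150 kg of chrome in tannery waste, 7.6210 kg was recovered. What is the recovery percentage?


Formula: Recovery = recovered / input * 100
Substituting: Recovery = 7.6210 / 7.9150 * 100
Result: 96.2855 %


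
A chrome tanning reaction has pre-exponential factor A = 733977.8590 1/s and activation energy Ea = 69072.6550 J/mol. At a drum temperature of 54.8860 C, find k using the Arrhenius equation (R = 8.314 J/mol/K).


T_K = T_C + 273.15 = 54.8860 + 273.15 = 328.0360 K
exponent = -Ea / (R * T_K) = -69072.6550 / (8.314 * 328.0360) = -25.3265
k = A * exp(exponent) = 733977.8590 * exp(-25.3265) = 7.3542e-06 1/s


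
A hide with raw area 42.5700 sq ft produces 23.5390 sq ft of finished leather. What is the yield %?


Formula: Yield = finished / raw * 100
Substituting: Yield = 23.5390 / 42.5700 * 100
Result: 55.2948 %


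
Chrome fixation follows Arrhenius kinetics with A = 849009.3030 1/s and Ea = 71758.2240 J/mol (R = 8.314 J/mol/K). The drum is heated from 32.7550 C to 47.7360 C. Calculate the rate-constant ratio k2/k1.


T1 = 32.7550 + 273.15 = 305.9050 K; T2 = 47.7360 + 273.15 = 320.8860 K
k1 = A * exp(-Ea/(R*T1)) = 849009.3030 * exp(-71758.2240/(8.314*305.9050)) = 4.7362e-07 1/s
k2 = A * exp(-Ea/(R*T2)) = 849009.3030 * exp(-71758.2240/(8.314*320.8860)) = 1.7681e-06 1/s
k2/k1 = 1.7681e-06 / 4.7362e-07 = 3.7331


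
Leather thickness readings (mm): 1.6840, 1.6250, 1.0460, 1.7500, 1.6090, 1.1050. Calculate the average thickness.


Formula: Average = sum / n
Substituting: Average = 8.8190 / 6
Result: 1.4698 mm


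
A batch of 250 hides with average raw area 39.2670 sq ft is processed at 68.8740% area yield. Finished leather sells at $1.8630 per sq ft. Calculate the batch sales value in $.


Raw_total = N * avg_area = 250 * 39.2670 = 9816.7500 sq ft
Finished = Raw_total * yield / 100 = 9816.7500 * 68.8740 / 100 = 6761.1884 sq ft
Value = Finished * price = 6761.1884 * 1.8630 = 12596.0940 $


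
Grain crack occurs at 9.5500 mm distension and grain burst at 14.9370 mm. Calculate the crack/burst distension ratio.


Formula: Ratio = crack / burst
Substituting: Ratio = 9.5500 / 14.9370
Result: 0.6394


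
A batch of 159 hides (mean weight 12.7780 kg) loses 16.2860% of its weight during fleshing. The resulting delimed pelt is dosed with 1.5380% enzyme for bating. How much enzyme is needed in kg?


Total_raw = N * avg_wt = 159 * 12.7780 = 2031.7020 kg
Substrate = Total_raw * (1 - loss/100) = 2031.7020 * (1 - 16.2860/100) = 1700.8190 kg
Enzyme = Substrate * pct / 100 = 1700.8190 * 1.5380 / 100 = 26.1586 kg


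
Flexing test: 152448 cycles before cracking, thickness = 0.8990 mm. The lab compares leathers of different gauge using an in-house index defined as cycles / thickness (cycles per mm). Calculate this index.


Formula: Index = cycles / thickness
Substituting: Index = 152448 / 0.8990
Result: 169575.0834 cycles/mm


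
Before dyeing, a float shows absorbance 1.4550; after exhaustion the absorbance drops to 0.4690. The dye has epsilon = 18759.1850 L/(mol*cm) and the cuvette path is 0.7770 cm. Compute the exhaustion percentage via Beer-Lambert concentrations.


c_initial = A_i / (epsilon * l) = 1.4550 / (18759.1850 * 0.7770) = 9.9822e-05 mol/L
c_final = A_f / (epsilon * l) = 0.4690 / (18759.1850 * 0.7770) = 3.2176e-05 mol/L
Exhaustion = (c_initial - c_final) / c_initial * 100 = (9.9822e-05 - 3.2176e-05) / 9.9822e-05 * 100 = 67.7663 %


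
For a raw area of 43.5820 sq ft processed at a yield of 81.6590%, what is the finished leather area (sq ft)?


Formula: finished = raw * yield / 100
Substituting: finished = 43.5820 * 81.6590 / 100
Result: 35.5886 sq ft


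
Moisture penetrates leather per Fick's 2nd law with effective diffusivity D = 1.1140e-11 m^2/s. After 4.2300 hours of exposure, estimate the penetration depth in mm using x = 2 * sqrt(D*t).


t = 4.2300 hr * 3600 = 15228.0000 s
D * t = 1.1140e-11 * 15228.0000 = 1.6964e-07
x = 2 * sqrt(D*t) = 2 * sqrt(1.6964e-07) = 8.2375e-04 m = 0.8237 mm


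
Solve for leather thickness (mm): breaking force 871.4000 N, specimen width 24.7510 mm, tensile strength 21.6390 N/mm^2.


Formula: t = F / (TS * w)
Substituting: t = 871.4000 / (21.6390 * 24.7510)
Result: 1.6270 mm


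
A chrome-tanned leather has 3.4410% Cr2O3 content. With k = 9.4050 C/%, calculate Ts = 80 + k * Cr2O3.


Formula: Ts = 80 + k * Cr2O3
Substituting: Ts = 80 + 9.4050 * 3.4410
Result: 112.3626 C


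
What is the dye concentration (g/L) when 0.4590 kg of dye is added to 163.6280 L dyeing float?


Formula: Conc = dye_mass(kg) / volume(L) * 1000
Substituting: Conc = 0.4590 / 163.6280 * 1000
Result: 2.8051 g/L


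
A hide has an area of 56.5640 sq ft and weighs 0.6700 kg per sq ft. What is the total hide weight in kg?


Formula: Weight = area * weight_per_sqft
Substituting: Weight = 56.5640 * 0.6700
Result: 37.8979 kg


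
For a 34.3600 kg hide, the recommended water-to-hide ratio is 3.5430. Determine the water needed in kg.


Formula: Water = hide_weight * ratio
Substituting: Water = 34.3600 * 3.5430
Result: 121.7375 kg


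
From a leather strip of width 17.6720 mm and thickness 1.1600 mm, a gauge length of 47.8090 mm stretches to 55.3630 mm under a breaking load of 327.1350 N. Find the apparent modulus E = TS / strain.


TS = F / (w * t) = 327.1350 / (17.6720 * 1.1600) = 15.9582 N/mm^2
strain = (Lf - L0) / L0 = (55.3630 - 47.8090) / 47.8090 = 0.1580
E = TS / strain = 15.9582 / 0.1580 = 100.9987 N/mm^2


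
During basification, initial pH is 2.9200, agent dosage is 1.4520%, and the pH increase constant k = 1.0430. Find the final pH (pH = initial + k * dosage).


Formula: pH_final = pH_initial + k * base_pct
Substituting: pH_final = 2.9200 + 1.0430 * 1.4520
Result: 4.4344


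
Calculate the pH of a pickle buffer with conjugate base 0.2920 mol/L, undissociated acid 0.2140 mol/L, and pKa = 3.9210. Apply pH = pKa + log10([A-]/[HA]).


ratio = [A-] / [HA] = 0.2920 / 0.2140 = 1.3645
log10(ratio) = 0.1350
pH = pKa + log10(ratio) = 3.9210 + 0.1350 = 4.0560


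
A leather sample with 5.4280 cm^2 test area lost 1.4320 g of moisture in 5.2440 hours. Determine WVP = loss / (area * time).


Formula: WVP = loss / (area * time)
Substituting: WVP = 1.4320 / (5.4280 * 5.2440)
Result: 0.0503084 g/(cm^2*hr)


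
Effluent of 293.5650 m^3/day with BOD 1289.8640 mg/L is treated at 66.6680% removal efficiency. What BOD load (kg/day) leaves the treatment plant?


Load_in = volume * conc / 1000 = 293.5650 * 1289.8640 / 1000 = 378.6589 kg/day
Removed = Load_in * eff / 100 = 378.6589 * 66.6680 / 100 = 252.4443 kg/day
Load_out = Load_in - Removed = 378.6589 - 252.4443 = 126.2146 kg/day


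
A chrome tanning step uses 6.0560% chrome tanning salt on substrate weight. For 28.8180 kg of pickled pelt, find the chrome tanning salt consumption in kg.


Formula: Chrome = substrate * pct / 100
Substituting: Chrome = 28.8180 * 6.0560 / 100
Result: 1.7452 kg


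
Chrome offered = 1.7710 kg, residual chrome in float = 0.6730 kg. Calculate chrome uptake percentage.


Formula: Uptake = (offered - residual) / offered * 100
Substituting: Uptake = (1.7710 - 0.6730) / 1.7710 * 100
Result: 61.9989 %


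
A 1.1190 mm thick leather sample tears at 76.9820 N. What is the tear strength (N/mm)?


Formula: Tear strength = force / thickness
Substituting: Tear strength = 76.9820 / 1.1190
Result: 68.7954 N/mm


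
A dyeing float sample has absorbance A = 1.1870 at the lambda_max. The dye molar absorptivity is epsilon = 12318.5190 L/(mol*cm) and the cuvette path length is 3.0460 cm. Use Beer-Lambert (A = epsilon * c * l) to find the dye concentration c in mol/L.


Formula: c = A / (epsilon * l)
Substituting: c = 1.1870 / (12318.5190 * 3.0460)
Result: 3.1635e-05 mol/L


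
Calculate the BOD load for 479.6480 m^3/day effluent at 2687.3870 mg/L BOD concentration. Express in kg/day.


Formula: BOD_load = volume * conc / 1000
Substituting: BOD_load = 479.6480 * 2687.3870 / 1000
Result: 1288.9998 kg/day


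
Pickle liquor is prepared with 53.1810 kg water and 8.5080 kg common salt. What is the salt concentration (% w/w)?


Formula: Conc = salt / (water + salt) * 100
Substituting: Conc = 8.5080 / (53.1810 + 8.5080) * 100
Result: 13.7918 %


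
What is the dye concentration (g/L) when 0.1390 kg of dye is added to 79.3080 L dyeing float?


Formula: Conc = dye_mass(kg) / volume(L) * 1000
Substituting: Conc = 0.1390 / 79.3080 * 1000
Result: 1.7527 g/L


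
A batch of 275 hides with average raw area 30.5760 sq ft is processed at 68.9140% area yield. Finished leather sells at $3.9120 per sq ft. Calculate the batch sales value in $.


Raw_total = N * avg_area = 275 * 30.5760 = 8408.4000 sq ft
Finished = Raw_total * yield / 100 = 8408.4000 * 68.9140 / 100 = 5794.5648 sq ft
Value = Finished * price = 5794.5648 * 3.9120 = 22668.3374 $


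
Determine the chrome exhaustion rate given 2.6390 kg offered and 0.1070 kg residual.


Formula: Uptake = (offered - residual) / offered * 100
Substituting: Uptake = (2.6390 - 0.1070) / 2.6390 * 100
Result: 95.9454 %


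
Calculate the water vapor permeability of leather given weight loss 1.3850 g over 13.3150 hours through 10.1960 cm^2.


Formula: WVP = loss / (area * time)
Substituting: WVP = 1.3850 / (10.1960 * 13.3150)
Result: 0.0102018 g/(cm^2*hr)


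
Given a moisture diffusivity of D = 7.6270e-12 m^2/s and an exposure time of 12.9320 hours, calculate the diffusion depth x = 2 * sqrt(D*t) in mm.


t = 12.9320 hr * 3600 = 46555.2000 s
D * t = 7.6270e-12 * 46555.2000 = 3.5508e-07
x = 2 * sqrt(D*t) = 2 * sqrt(3.5508e-07) = 0.00119177 m = 1.1918 mm


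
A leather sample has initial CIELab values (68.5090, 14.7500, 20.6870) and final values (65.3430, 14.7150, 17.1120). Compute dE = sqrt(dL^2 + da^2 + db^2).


dL = -3.1660, da = -0.035, db = -3.5750
dE = sqrt((-3.1660)^2 + (-0.035)^2 + (-3.5750)^2) = 4.7755


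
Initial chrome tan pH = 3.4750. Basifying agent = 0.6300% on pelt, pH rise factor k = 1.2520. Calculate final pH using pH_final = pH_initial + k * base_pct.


Formula: pH_final = pH_initial + k * base_pct
Substituting: pH_final = 3.4750 + 1.2520 * 0.6300
Result: 4.2638


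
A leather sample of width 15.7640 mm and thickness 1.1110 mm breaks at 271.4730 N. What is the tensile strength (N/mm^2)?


Formula: TS = force / (width * thickness)
Substituting: TS = 271.4730 / (15.7640 * 1.1110)
Result: 15.5005 N/mm^2


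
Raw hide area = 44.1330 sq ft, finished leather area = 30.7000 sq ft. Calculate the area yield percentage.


Formula: Yield = finished / raw * 100
Substituting: Yield = 30.7000 / 44.1330 * 100
Result: 69.5625 %


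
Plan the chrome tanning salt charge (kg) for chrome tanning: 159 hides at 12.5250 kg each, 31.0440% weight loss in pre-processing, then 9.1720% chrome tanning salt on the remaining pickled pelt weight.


Total_raw = N * avg_wt = 159 * 12.5250 = 1991.4750 kg
Substrate = Total_raw * (1 - loss/100) = 1991.4750 * (1 - 31.0440/100) = 1373.2415 kg
Chrome = Substrate * pct / 100 = 1373.2415 * 9.1720 / 100 = 125.9537 kg


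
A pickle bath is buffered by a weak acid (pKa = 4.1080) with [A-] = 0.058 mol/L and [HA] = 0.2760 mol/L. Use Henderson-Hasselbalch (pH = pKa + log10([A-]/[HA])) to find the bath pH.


ratio = [A-] / [HA] = 0.058 / 0.2760 = 0.2101
log10(ratio) = -0.6775
pH = pKa + log10(ratio) = 4.1080 - 0.6775 = 3.4305


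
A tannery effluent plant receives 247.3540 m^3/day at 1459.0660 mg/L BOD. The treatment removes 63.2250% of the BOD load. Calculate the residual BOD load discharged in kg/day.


Load_in = volume * conc / 1000 = 247.3540 * 1459.0660 / 1000 = 360.9058 kg/day
Removed = Load_in * eff / 100 = 360.9058 * 63.2250 / 100 = 228.1827 kg/day
Load_out = Load_in - Removed = 360.9058 - 228.1827 = 132.7231 kg/day


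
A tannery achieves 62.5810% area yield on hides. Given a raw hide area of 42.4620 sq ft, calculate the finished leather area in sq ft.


Formula: finished = raw * yield / 100
Substituting: finished = 42.4620 * 62.5810 / 100
Result: 26.5731 sq ft


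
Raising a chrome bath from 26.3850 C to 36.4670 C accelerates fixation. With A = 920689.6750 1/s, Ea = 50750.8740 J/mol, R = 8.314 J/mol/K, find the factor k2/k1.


T1 = 26.3850 + 273.15 = 299.5350 K; T2 = 36.4670 + 273.15 = 309.6170 K
k1 = A * exp(-Ea/(R*T1)) = 920689.6750 * exp(-50750.8740/(8.314*299.5350)) = 0.00129886 1/s
k2 = A * exp(-Ea/(R*T2)) = 920689.6750 * exp(-50750.8740/(8.314*309.6170)) = 0.0025221 1/s
k2/k1 = 0.0025221 / 0.00129886 = 1.9418


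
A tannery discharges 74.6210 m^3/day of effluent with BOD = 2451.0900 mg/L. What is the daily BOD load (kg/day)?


Formula: BOD_load = volume * conc / 1000
Substituting: BOD_load = 74.6210 * 2451.0900 / 1000
Result: 182.9028 kg/day


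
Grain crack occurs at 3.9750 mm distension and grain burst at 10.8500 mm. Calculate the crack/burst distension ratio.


Formula: Ratio = crack / burst
Substituting: Ratio = 3.9750 / 10.8500
Result: 0.3664


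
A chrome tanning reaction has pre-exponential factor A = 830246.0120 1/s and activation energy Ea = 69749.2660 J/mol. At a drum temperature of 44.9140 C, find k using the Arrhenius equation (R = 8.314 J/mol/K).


T_K = T_C + 273.15 = 44.9140 + 273.15 = 318.0640 K
exponent = -Ea / (R * T_K) = -69749.2660 / (8.314 * 318.0640) = -26.3764
k = A * exp(exponent) = 830246.0120 * exp(-26.3764) = 2.9113e-06 1/s


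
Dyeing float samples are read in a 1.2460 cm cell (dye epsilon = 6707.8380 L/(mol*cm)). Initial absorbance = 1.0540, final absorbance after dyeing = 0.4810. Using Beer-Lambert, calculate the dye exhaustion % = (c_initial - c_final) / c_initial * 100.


c_initial = A_i / (epsilon * l) = 1.0540 / (6707.8380 * 1.2460) = 1.2611e-04 mol/L
c_final = A_f / (epsilon * l) = 0.4810 / (6707.8380 * 1.2460) = 5.7550e-05 mol/L
Exhaustion = (c_initial - c_final) / c_initial * 100 = (1.2611e-04 - 5.7550e-05) / 1.2611e-04 * 100 = 54.3643 %


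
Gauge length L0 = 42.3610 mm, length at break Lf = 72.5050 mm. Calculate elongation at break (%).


Formula: Elongation = (Lf - L0) / L0 * 100
Substituting: Elongation = (72.5050 - 42.3610) / 42.3610 * 100
Result: 71.1598 %


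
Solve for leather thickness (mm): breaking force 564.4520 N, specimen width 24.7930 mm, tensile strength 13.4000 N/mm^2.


Formula: t = F / (TS * w)
Substituting: t = 564.4520 / (13.4000 * 24.7930)
Result: 1.6990 mm


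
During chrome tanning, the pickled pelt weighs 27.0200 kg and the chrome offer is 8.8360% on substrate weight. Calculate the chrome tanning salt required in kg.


Formula: Chrome = substrate * pct / 100
Substituting: Chrome = 27.0200 * 8.8360 / 100
Result: 2.3875 kg


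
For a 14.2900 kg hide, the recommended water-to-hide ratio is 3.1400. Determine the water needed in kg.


Formula: Water = hide_weight * ratio
Substituting: Water = 14.2900 * 3.1400
Result: 44.8706 kg


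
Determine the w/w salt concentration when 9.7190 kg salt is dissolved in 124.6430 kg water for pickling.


Formula: Conc = salt / (water + salt) * 100
Substituting: Conc = 9.7190 / (124.6430 + 9.7190) * 100
Result: 7.2334 %


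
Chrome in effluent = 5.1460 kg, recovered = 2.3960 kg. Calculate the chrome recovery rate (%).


Formula: Recovery = recovered / input * 100
Substituting: Recovery = 2.3960 / 5.1460 * 100
Result: 46.5604 %


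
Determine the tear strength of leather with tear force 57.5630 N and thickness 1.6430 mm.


Formula: Tear strength = force / thickness
Substituting: Tear strength = 57.5630 / 1.6430
Result: 35.0353 N/mm


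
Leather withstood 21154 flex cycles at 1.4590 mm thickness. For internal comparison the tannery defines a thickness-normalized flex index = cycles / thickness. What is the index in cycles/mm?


Formula: Index = cycles / thickness
Substituting: Index = 21154 / 1.4590
Result: 14498.9719 cycles/mm


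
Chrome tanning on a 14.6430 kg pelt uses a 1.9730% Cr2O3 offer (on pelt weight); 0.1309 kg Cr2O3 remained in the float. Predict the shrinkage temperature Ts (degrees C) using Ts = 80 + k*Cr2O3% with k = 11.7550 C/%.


Offered = pelt * offer_pct / 100 = 14.6430 * 1.9730 / 100 = 0.2889 kg
Uptake = offered - residual = 0.2889 - 0.1309 = 0.1580 kg
Cr2O3% on pelt = uptake / pelt * 100 = 0.1580 / 14.6430 * 100 = 1.0791 %
Ts = 80 + k * Cr2O3% = 80 + 11.7550 * 1.0791 = 92.6843 C


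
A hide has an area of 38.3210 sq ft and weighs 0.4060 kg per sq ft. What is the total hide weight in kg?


Formula: Weight = area * weight_per_sqft
Substituting: Weight = 38.3210 * 0.4060
Result: 15.5583 kg


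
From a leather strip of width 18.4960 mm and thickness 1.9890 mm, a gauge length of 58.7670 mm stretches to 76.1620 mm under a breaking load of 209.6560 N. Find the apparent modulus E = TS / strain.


TS = F / (w * t) = 209.6560 / (18.4960 * 1.9890) = 5.6989 N/mm^2
strain = (Lf - L0) / L0 = (76.1620 - 58.7670) / 58.7670 = 0.2960
E = TS / strain = 5.6989 / 0.2960 = 19.2532 N/mm^2


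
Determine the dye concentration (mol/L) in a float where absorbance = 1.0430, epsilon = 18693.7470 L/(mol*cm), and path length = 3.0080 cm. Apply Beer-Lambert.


Formula: c = A / (epsilon * l)
Substituting: c = 1.0430 / (18693.7470 * 3.0080)
Result: 1.8549e-05 mol/L


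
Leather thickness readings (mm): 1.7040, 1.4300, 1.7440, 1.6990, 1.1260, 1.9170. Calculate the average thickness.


Formula: Average = sum / n
Substituting: Average = 9.6200 / 6
Result: 1.6033 mm


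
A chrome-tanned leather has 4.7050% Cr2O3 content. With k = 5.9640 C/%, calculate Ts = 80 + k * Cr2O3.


Formula: Ts = 80 + k * Cr2O3
Substituting: Ts = 80 + 5.9640 * 4.7050
Result: 108.0606 C


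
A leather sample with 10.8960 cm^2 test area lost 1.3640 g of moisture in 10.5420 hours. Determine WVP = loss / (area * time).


Formula: WVP = loss / (area * time)
Substituting: WVP = 1.3640 / (10.8960 * 10.5420)
Result: 0.0118747 g/(cm^2*hr)


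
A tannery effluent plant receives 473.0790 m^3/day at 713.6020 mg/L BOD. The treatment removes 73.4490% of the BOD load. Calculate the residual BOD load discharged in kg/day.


Load_in = volume * conc / 1000 = 473.0790 * 713.6020 / 1000 = 337.5901 kg/day
Removed = Load_in * eff / 100 = 337.5901 * 73.4490 / 100 = 247.9566 kg/day
Load_out = Load_in - Removed = 337.5901 - 247.9566 = 89.6336 kg/day


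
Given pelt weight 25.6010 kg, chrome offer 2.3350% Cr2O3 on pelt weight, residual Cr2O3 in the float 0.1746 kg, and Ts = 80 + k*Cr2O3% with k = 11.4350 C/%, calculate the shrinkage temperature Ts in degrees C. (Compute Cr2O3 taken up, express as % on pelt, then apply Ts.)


Offered = pelt * offer_pct / 100 = 25.6010 * 2.3350 / 100 = 0.5978 kg
Uptake = offered - residual = 0.5978 - 0.1746 = 0.4232 kg
Cr2O3% on pelt = uptake / pelt * 100 = 0.4232 / 25.6010 * 100 = 1.6530 %
Ts = 80 + k * Cr2O3% = 80 + 11.4350 * 1.6530 = 98.9020 C


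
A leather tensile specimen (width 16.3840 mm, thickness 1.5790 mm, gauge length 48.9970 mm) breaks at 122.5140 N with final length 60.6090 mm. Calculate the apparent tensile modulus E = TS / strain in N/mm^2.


TS = F / (w * t) = 122.5140 / (16.3840 * 1.5790) = 4.7357 N/mm^2
strain = (Lf - L0) / L0 = (60.6090 - 48.9970) / 48.9970 = 0.2370
E = TS / strain = 4.7357 / 0.2370 = 19.9823 N/mm^2


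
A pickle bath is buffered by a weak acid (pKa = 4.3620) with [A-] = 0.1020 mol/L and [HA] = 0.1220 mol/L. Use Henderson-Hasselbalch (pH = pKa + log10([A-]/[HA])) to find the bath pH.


ratio = [A-] / [HA] = 0.1020 / 0.1220 = 0.8361
log10(ratio) = -0.0777597
pH = pKa + log10(ratio) = 4.3620 - 0.0777597 = 4.2842


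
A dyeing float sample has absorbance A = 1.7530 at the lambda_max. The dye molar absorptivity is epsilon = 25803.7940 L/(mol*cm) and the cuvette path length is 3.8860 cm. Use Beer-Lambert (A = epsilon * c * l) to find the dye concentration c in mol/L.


Formula: c = A / (epsilon * l)
Substituting: c = 1.7530 / (25803.7940 * 3.8860)
Result: 1.7482e-05 mol/L


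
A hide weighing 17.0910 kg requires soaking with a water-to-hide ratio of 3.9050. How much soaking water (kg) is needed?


Formula: Water = hide_weight * ratio
Substituting: Water = 17.0910 * 3.9050
Result: 66.7404 kg


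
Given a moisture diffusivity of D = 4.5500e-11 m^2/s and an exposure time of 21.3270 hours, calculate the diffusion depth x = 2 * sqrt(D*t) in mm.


t = 21.3270 hr * 3600 = 76777.2000 s
D * t = 4.5500e-11 * 76777.2000 = 3.4934e-06
x = 2 * sqrt(D*t) = 2 * sqrt(3.4934e-06) = 0.00373811 m = 3.7381 mm


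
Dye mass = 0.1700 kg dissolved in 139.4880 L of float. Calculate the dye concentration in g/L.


Formula: Conc = dye_mass(kg) / volume(L) * 1000
Substituting: Conc = 0.1700 / 139.4880 * 1000
Result: 1.2187 g/L


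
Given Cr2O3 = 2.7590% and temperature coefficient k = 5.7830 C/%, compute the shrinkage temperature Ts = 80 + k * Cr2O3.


Formula: Ts = 80 + k * Cr2O3
Substituting: Ts = 80 + 5.7830 * 2.7590
Result: 95.9553 C


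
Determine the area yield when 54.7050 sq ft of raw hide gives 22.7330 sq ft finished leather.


Formula: Yield = finished / raw * 100
Substituting: Yield = 22.7330 / 54.7050 * 100
Result: 41.5556 %


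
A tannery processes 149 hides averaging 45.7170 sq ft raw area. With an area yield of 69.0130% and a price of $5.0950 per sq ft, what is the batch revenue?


Raw_total = N * avg_area = 149 * 45.7170 = 6811.8330 sq ft
Finished = Raw_total * yield / 100 = 6811.8330 * 69.0130 / 100 = 4701.0503 sq ft
Value = Finished * price = 4701.0503 * 5.0950 = 23951.8513 $


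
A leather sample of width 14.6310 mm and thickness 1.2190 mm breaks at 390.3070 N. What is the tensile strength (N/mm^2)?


Formula: TS = force / (width * thickness)
Substituting: TS = 390.3070 / (14.6310 * 1.2190)
Result: 21.8841 N/mm^2


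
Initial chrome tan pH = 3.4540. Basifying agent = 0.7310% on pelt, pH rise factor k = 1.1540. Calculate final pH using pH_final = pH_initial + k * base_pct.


Formula: pH_final = pH_initial + k * base_pct
Substituting: pH_final = 3.4540 + 1.1540 * 0.7310
Result: 4.2976


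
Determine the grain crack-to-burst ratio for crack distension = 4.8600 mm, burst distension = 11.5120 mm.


Formula: Ratio = crack / burst
Substituting: Ratio = 4.8600 / 11.5120
Result: 0.4222


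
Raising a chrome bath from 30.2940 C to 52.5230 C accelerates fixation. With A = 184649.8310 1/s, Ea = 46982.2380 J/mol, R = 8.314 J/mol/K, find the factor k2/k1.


T1 = 30.2940 + 273.15 = 303.4440 K; T2 = 52.5230 + 273.15 = 325.6730 K
k1 = A * exp(-Ea/(R*T1)) = 184649.8310 * exp(-46982.2380/(8.314*303.4440)) = 0.00150858 1/s
k2 = A * exp(-Ea/(R*T2)) = 184649.8310 * exp(-46982.2380/(8.314*325.6730)) = 0.00537778 1/s
k2/k1 = 0.00537778 / 0.00150858 = 3.5648


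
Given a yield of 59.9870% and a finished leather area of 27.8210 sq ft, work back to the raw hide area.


Formula: raw = finished * 100 / yield
Substituting: raw = 27.8210 * 100 / 59.9870
Result: 46.3784 sq ft


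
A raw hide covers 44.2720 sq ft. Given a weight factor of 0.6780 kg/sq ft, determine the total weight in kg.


Formula: Weight = area * weight_per_sqft
Substituting: Weight = 44.2720 * 0.6780
Result: 30.0164 kg


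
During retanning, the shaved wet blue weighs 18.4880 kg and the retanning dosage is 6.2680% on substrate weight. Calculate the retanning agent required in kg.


Formula: Retan = substrate * pct / 100
Substituting: Retan = 18.4880 * 6.2680 / 100
Result: 1.1588 kg


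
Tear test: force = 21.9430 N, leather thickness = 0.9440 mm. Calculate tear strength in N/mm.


Formula: Tear strength = force / thickness
Substituting: Tear strength = 21.9430 / 0.9440
Result: 23.2447 N/mm


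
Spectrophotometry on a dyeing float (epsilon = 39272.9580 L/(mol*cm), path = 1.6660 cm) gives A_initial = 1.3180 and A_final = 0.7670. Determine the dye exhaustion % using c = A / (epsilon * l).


c_initial = A_i / (epsilon * l) = 1.3180 / (39272.9580 * 1.6660) = 2.0144e-05 mol/L
c_final = A_f / (epsilon * l) = 0.7670 / (39272.9580 * 1.6660) = 1.1723e-05 mol/L
Exhaustion = (c_initial - c_final) / c_initial * 100 = (2.0144e-05 - 1.1723e-05) / 2.0144e-05 * 100 = 41.8058 %


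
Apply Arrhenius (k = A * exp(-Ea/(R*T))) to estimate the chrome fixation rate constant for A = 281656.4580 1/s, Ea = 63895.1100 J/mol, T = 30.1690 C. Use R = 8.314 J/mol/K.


T_K = T_C + 273.15 = 30.1690 + 273.15 = 303.3190 K
exponent = -Ea / (R * T_K) = -63895.1100 / (8.314 * 303.3190) = -25.3372
k = A * exp(exponent) = 281656.4580 * exp(-25.3372) = 2.7921e-06 1/s


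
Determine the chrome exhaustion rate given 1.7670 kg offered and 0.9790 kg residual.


Formula: Uptake = (offered - residual) / offered * 100
Substituting: Uptake = (1.7670 - 0.9790) / 1.7670 * 100
Result: 44.5954 %


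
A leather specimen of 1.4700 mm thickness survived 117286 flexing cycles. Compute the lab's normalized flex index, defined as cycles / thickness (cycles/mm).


Formula: Index = cycles / thickness
Substituting: Index = 117286 / 1.4700
Result: 79786.3946 cycles/mm
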